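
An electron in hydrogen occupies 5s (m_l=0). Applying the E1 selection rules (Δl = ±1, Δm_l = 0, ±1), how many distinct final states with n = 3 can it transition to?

E1 requires Δl = ±1, so l_f ∈ {-1, 1}; with 0 ≤ l_f ≤ n_f−1 = 2, the allowed l_f values are {1}.
For l_f = 1: m_f ∈ {m_i−1, m_i, m_i+1} ∩ [−1, 1] = {-1, 0, 1} → 3 states.
Total: 3.

3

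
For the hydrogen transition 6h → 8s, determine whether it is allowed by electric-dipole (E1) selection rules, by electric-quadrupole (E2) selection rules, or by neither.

neither

Δl = 0 − 5 = -5; l_i + l_f = 5.
E1 (Δl = ±1): not satisfied.
E2 (Δl = 0,±2, l_i+l_f ≥ 2): not satisfied.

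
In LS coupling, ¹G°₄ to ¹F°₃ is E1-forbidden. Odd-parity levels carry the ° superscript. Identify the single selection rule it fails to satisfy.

Initial level: S=0, L=4, J=4, parity odd. Final level: S=0, L=3, J=3, parity odd.
Parity must change: odd → odd — fails.
ΔS = 0: S: 0 → 0 — ok.
ΔL = 0, ±1 (not L=0↔0): L: 4 → 3, ΔL = -1 — ok.
ΔJ = 0, ±1 (not J=0↔0): J: 4 → 3, ΔJ = -1 — ok.

parity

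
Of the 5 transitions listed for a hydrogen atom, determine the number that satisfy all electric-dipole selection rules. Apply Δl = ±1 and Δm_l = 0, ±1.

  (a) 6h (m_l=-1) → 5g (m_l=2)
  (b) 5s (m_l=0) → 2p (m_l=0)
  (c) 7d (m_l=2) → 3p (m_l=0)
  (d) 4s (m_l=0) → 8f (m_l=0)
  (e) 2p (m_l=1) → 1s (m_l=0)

2

(a) forbidden — Δm_l = +3 (E1 requires Δm_l = 0, ±1)
(b) allowed
(c) forbidden — Δm_l = -2 (E1 requires Δm_l = 0, ±1)
(d) forbidden — Δl = +3 (E1 requires Δl = ±1)
(e) allowed
Total allowed: 2 of 5.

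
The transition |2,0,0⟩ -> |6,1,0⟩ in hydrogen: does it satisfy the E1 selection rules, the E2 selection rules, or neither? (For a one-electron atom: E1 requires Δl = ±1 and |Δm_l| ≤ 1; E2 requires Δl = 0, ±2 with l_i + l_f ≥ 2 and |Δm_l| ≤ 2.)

E1

Δl = 1 − 0 = +1; l_i + l_f = 1.
Δm_l = +0.
E1 (Δl = ±1, |Δm_l| ≤ 1): satisfied.
E2 (Δl = 0,±2, l_i+l_f ≥ 2, |Δm_l| ≤ 2): not satisfied.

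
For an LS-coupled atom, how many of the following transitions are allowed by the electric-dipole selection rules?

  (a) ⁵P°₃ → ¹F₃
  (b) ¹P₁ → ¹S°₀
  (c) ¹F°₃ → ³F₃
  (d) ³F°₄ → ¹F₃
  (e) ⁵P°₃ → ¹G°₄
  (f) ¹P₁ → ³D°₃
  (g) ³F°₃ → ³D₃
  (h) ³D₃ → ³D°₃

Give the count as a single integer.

3

(a) forbidden (ΔS, ΔL fail)
(b) allowed
(c) forbidden (ΔS fails)
(d) forbidden (ΔS fails)
(e) forbidden (parity, ΔS, ΔL fail)
(f) forbidden (ΔS, ΔJ fail)
(g) allowed
(h) allowed
Total allowed: 3 of 8.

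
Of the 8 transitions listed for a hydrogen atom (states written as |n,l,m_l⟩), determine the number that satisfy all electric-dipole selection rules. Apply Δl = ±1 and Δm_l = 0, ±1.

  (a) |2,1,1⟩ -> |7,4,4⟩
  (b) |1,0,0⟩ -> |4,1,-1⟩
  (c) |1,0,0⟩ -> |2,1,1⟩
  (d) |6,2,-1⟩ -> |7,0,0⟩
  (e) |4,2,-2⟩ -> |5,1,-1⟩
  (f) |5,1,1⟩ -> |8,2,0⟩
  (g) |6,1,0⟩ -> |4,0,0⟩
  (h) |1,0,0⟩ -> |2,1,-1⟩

(a) forbidden — Δl = +3 (E1 requires Δl = ±1); Δm_l = +3 (E1 requires Δm_l = 0, ±1)
(b) allowed
(c) allowed
(d) forbidden — Δl = -2 (E1 requires Δl = ±1)
(e) allowed
(f) allowed
(g) allowed
(h) allowed
Total allowed: 6 of 8.

6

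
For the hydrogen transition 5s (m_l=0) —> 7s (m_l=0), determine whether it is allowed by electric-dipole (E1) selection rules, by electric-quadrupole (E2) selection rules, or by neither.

Δl = 0 − 0 = +0; l_i + l_f = 0.
Δm_l = +0.
E1 (Δl = ±1, |Δm_l| ≤ 1): not satisfied.
E2 (Δl = 0,±2, l_i+l_f ≥ 2, |Δm_l| ≤ 2): not satisfied.

neither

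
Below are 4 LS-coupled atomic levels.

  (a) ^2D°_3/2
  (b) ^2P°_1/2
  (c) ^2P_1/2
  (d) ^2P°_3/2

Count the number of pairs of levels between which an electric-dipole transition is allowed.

(a)–(b): forbidden (parity).
(a)–(c): allowed.
(a)–(d): forbidden (parity).
(b)–(c): allowed.
(b)–(d): forbidden (parity).
(c)–(d): allowed.
Allowed pairs: 3 of 6.

3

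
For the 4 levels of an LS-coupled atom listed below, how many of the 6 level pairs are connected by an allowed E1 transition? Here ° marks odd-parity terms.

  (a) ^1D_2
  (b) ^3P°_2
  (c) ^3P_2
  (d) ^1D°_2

2

(a)–(b): forbidden (ΔS).
(a)–(c): forbidden (parity, ΔS).
(a)–(d): allowed.
(b)–(c): allowed.
(b)–(d): forbidden (parity, ΔS).
(c)–(d): forbidden (ΔS).
Allowed pairs: 2 of 6.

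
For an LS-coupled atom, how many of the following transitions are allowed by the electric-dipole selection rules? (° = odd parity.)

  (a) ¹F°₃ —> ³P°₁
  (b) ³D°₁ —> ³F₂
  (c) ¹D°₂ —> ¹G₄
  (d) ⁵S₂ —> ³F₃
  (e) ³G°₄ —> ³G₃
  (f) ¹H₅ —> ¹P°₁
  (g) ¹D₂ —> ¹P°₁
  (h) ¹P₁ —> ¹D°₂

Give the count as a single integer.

4

(a) forbidden (parity, ΔS, ΔL, ΔJ fail)
(b) allowed
(c) forbidden (ΔL, ΔJ fail)
(d) forbidden (parity, ΔS, ΔL fail)
(e) allowed
(f) forbidden (ΔL, ΔJ fail)
(g) allowed
(h) allowed
Total allowed: 4 of 8.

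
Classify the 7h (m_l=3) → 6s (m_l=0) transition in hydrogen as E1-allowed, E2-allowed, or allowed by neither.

Δl = 0 − 5 = -5; l_i + l_f = 5.
Δm_l = -3.
E1 (Δl = ±1, |Δm_l| ≤ 1): not satisfied.
E2 (Δl = 0,±2, l_i+l_f ≥ 2, |Δm_l| ≤ 2): not satisfied.

neither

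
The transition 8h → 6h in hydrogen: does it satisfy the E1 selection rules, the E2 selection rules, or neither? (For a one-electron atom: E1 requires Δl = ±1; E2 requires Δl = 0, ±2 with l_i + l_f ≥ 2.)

E2

Δl = 5 − 5 = +0; l_i + l_f = 10.
E1 (Δl = ±1): not satisfied.
E2 (Δl = 0,±2, l_i+l_f ≥ 2): satisfied.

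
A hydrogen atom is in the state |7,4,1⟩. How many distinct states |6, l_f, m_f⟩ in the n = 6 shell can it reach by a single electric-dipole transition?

6

E1 requires Δl = ±1, so l_f ∈ {3, 5}; with 0 ≤ l_f ≤ n_f−1 = 5, the allowed l_f values are {3, 5}.
For l_f = 3: m_f ∈ {m_i−1, m_i, m_i+1} ∩ [−3, 3] = {0, 1, 2} → 3 states.
For l_f = 5: m_f ∈ {m_i−1, m_i, m_i+1} ∩ [−5, 5] = {0, 1, 2} → 3 states.
Total: 6.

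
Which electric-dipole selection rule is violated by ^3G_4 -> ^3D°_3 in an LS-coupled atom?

the ΔL = 0, ±1 rule

Reading off the term symbols: S 1→1, L 4→2, J 4→3, parity even→odd.
Parity must change: even → odd — passes.
ΔS = 0: S: 1 → 1 — passes.
ΔL = 0, ±1 (not L=0↔0): L: 4 → 2, ΔL = -2 — fails.
ΔJ = 0, ±1 (not J=0↔0): J: 4 → 3, ΔJ = -1 — passes.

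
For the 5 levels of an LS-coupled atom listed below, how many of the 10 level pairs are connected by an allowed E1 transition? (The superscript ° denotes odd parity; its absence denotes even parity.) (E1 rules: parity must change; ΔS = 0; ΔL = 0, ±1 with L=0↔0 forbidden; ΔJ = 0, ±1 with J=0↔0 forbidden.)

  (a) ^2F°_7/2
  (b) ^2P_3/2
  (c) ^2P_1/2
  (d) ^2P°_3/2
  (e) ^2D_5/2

4

(a)–(b): forbidden (ΔL, ΔJ).
(a)–(c): forbidden (ΔL, ΔJ).
(a)–(d): forbidden (parity, ΔL, ΔJ).
(a)–(e): allowed.
(b)–(c): forbidden (parity).
(b)–(d): allowed.
(b)–(e): forbidden (parity).
(c)–(d): allowed.
(c)–(e): forbidden (parity, ΔJ).
(d)–(e): allowed.
Allowed pairs: 4 of 10.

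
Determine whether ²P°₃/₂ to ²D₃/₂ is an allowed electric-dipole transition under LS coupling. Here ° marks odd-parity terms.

Parity must change: odd → even — ✓.
ΔL = 0, ±1 (not L=0↔0): L: 1 → 2, ΔL = +1 — ✓.
ΔJ = 0, ±1 (not J=0↔0): J: 3/2 → 3/2, ΔJ = +0 — ✓.
ΔS = 0: S: 1/2 → 1/2 — ✓.
All four E1 rules are satisfied.

allowed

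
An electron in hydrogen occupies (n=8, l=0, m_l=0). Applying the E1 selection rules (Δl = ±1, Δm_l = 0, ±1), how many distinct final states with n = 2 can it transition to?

E1 requires Δl = ±1, so l_f ∈ {-1, 1}; with 0 ≤ l_f ≤ n_f−1 = 1, the allowed l_f values are {1}.
For l_f = 1: m_f ∈ {m_i−1, m_i, m_i+1} ∩ [−1, 1] = {-1, 0, 1} → 3 states.
Total: 3.

3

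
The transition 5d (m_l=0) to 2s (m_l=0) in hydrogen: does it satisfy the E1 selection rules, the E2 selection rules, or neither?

Δl = 0 − 2 = -2; l_i + l_f = 2.
Δm_l = +0.
E1 (Δl = ±1, |Δm_l| ≤ 1): not satisfied.
E2 (Δl = 0,±2, l_i+l_f ≥ 2, |Δm_l| ≤ 2): satisfied.

E2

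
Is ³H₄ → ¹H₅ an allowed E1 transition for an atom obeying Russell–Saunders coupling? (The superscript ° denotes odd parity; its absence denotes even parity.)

forbidden

ΔJ = 0, ±1 (not J=0↔0): J: 4 → 5, ΔJ = +1 — ✓.
ΔL = 0, ±1 (not L=0↔0): L: 5 → 5, ΔL = +0 — ✓.
ΔS = 0: S: 1 → 0 — ✗.
Parity must change: even → even — ✗.
Rule(s) violated: parity, ΔS.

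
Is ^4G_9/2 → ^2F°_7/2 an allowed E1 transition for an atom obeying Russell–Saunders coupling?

Parity must change: even → odd — satisfied.
ΔS = 0: S: 3/2 → 1/2 — violated.
ΔL = 0, ±1 (not L=0↔0): L: 4 → 3, ΔL = -1 — satisfied.
ΔJ = 0, ±1 (not J=0↔0): J: 9/2 → 7/2, ΔJ = -1 — satisfied.
Rule(s) violated: ΔS.

forbidden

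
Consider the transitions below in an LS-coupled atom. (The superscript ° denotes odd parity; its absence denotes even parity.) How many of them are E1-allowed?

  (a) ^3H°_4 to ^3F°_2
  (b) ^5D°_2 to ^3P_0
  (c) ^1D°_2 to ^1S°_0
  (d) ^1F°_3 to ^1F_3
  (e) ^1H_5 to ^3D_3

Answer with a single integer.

1

(a) forbidden (parity, ΔL, ΔJ fail)
(b) forbidden (ΔS, ΔJ fail)
(c) forbidden (parity, ΔL, ΔJ fail)
(d) allowed
(e) forbidden (parity, ΔS, ΔL, ΔJ fail)
Total allowed: 1 of 5.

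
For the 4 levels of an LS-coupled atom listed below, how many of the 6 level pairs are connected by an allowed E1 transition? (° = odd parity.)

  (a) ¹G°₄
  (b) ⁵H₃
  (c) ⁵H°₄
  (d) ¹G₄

2

(a)–(b): forbidden (ΔS).
(a)–(c): forbidden (parity, ΔS).
(a)–(d): allowed.
(b)–(c): allowed.
(b)–(d): forbidden (parity, ΔS).
(c)–(d): forbidden (ΔS).
Allowed pairs: 2 of 6.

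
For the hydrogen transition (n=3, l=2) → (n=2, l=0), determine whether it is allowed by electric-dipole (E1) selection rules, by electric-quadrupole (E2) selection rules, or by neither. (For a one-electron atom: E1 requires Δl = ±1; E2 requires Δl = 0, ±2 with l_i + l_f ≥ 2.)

E2

Δl = 0 − 2 = -2; l_i + l_f = 2.
E1 (Δl = ±1): not satisfied.
E2 (Δl = 0,±2, l_i+l_f ≥ 2): satisfied.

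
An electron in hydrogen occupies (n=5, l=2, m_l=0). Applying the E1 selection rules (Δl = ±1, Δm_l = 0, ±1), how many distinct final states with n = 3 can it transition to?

3

E1 requires Δl = ±1, so l_f ∈ {1, 3}; with 0 ≤ l_f ≤ n_f−1 = 2, the allowed l_f values are {1}.
For l_f = 1: m_f ∈ {m_i−1, m_i, m_i+1} ∩ [−1, 1] = {-1, 0, 1} → 3 states.
Total: 3.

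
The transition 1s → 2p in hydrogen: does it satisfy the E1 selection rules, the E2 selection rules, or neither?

Δl = 1 − 0 = +1; l_i + l_f = 1.
E1 (Δl = ±1): satisfied.
E2 (Δl = 0,±2, l_i+l_f ≥ 2): not satisfied.

E1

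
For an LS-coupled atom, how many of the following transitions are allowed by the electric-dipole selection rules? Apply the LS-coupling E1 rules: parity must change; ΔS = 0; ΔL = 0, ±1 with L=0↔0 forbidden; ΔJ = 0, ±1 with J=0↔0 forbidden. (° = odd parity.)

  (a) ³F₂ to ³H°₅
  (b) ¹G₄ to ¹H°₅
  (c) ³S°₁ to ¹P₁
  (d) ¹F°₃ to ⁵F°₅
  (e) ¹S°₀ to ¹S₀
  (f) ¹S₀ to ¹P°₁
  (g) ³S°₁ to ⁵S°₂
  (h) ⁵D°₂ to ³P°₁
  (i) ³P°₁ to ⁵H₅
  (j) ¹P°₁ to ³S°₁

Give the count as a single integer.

(a) forbidden (ΔL, ΔJ fail)
(b) allowed
(c) forbidden (ΔS fails)
(d) forbidden (parity, ΔS, ΔJ fail)
(e) forbidden (ΔL, ΔJ fail)
(f) allowed
(g) forbidden (parity, ΔS, ΔL fail)
(h) forbidden (parity, ΔS fail)
(i) forbidden (ΔS, ΔL, ΔJ fail)
(j) forbidden (parity, ΔS fail)
Total allowed: 2 of 10.

2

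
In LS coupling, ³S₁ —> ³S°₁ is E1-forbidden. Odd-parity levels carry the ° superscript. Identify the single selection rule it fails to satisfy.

Initial level: S=1, L=0, J=1, parity even. Final level: S=1, L=0, J=1, parity odd.
Parity must change: even → odd — satisfied.
ΔS = 0: S: 1 → 1 — satisfied.
ΔL = 0, ±1 (not L=0↔0): L: 0 → 0, ΔL = +0 — violated.
ΔJ = 0, ±1 (not J=0↔0): J: 1 → 1, ΔJ = +0 — satisfied.

the L=0 ↔ L=0 exclusion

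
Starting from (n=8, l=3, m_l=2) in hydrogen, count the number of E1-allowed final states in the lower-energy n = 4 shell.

E1 requires Δl = ±1, so l_f ∈ {2, 4}; with 0 ≤ l_f ≤ n_f−1 = 3, the allowed l_f values are {2}.
For l_f = 2: m_f ∈ {m_i−1, m_i, m_i+1} ∩ [−2, 2] = {1, 2} → 2 states.
Total: 2.

2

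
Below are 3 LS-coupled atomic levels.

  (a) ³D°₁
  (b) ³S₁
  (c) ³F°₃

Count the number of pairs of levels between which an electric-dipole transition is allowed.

0

(a)–(b): forbidden (ΔL).
(a)–(c): forbidden (parity, ΔJ).
(b)–(c): forbidden (ΔL, ΔJ).
Allowed pairs: 0 of 3.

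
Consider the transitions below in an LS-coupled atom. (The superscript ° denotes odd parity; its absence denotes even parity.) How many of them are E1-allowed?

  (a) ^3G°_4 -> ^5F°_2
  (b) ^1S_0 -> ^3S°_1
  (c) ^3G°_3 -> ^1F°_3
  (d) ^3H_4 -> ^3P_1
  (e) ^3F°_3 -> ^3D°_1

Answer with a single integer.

(a) forbidden (parity, ΔS, ΔJ fail)
(b) forbidden (ΔS, ΔL fail)
(c) forbidden (parity, ΔS fail)
(d) forbidden (parity, ΔL, ΔJ fail)
(e) forbidden (parity, ΔJ fail)
Total allowed: 0 of 5.

0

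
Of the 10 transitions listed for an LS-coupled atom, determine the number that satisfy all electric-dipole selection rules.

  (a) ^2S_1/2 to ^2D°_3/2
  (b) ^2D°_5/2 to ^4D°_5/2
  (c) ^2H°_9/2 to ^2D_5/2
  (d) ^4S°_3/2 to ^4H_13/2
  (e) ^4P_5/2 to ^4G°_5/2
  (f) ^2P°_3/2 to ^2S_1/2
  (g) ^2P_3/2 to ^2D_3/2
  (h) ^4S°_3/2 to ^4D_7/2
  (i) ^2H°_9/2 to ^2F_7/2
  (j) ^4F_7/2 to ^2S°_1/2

(a) forbidden (ΔL fails)
(b) forbidden (parity, ΔS fail)
(c) forbidden (ΔL, ΔJ fail)
(d) forbidden (ΔL, ΔJ fail)
(e) forbidden (ΔL fails)
(f) allowed
(g) forbidden (parity fails)
(h) forbidden (ΔL, ΔJ fail)
(i) forbidden (ΔL fails)
(j) forbidden (ΔS, ΔL, ΔJ fail)
Total allowed: 1 of 10.

1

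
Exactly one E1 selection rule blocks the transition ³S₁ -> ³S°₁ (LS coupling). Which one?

the L=0 ↔ L=0 exclusion

Reading off the term symbols: S 1→1, L 0→0, J 1→1, parity even→odd.
ΔJ = 0, ±1 (not J=0↔0): J: 1 → 1, ΔJ = +0 — ✓.
ΔL = 0, ±1 (not L=0↔0): L: 0 → 0, ΔL = +0 — ✗.
ΔS = 0: S: 1 → 1 — ✓.
Parity must change: even → odd — ✓.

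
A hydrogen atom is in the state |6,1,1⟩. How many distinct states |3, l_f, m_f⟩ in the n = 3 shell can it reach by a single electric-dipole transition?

4

E1 requires Δl = ±1, so l_f ∈ {0, 2}; with 0 ≤ l_f ≤ n_f−1 = 2, the allowed l_f values are {0, 2}.
For l_f = 0: m_f ∈ {m_i−1, m_i, m_i+1} ∩ [−0, 0] = {0} → 1 state.
For l_f = 2: m_f ∈ {m_i−1, m_i, m_i+1} ∩ [−2, 2] = {0, 1, 2} → 3 states.
Total: 4.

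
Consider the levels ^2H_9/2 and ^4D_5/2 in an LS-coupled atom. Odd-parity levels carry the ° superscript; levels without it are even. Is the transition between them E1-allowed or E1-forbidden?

Reading off the term symbols: S 1/2→3/2, L 5→2, J 9/2→5/2, parity even→even.
Parity must change: even → even — fails.
ΔS = 0: S: 1/2 → 3/2 — fails.
ΔL = 0, ±1 (not L=0↔0): L: 5 → 2, ΔL = -3 — fails.
ΔJ = 0, ±1 (not J=0↔0): J: 9/2 → 5/2, ΔJ = -2 — fails.
Rule(s) violated: parity, ΔS, ΔL, ΔJ.

forbidden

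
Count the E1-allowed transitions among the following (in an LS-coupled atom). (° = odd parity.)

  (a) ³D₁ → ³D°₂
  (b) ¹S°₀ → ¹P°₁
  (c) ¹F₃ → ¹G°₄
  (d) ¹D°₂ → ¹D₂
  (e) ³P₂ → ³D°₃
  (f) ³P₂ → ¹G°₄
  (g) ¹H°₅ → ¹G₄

5

(a) allowed
(b) forbidden (parity fails)
(c) allowed
(d) allowed
(e) allowed
(f) forbidden (ΔS, ΔL, ΔJ fail)
(g) allowed
Total allowed: 5 of 7.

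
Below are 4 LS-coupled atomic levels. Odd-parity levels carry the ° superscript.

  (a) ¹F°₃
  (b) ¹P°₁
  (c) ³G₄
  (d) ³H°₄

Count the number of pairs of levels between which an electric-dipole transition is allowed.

1

(a)–(b): forbidden (parity, ΔL, ΔJ).
(a)–(c): forbidden (ΔS).
(a)–(d): forbidden (parity, ΔS, ΔL).
(b)–(c): forbidden (ΔS, ΔL, ΔJ).
(b)–(d): forbidden (parity, ΔS, ΔL, ΔJ).
(c)–(d): allowed.
Allowed pairs: 1 of 6.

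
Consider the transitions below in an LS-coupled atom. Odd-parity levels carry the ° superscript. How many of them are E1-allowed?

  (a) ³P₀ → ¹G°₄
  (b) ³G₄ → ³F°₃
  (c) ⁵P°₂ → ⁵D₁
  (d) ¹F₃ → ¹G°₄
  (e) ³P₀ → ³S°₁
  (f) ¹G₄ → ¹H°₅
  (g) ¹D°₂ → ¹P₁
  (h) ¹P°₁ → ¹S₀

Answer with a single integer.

(a) forbidden (ΔS, ΔL, ΔJ fail)
(b) allowed
(c) allowed
(d) allowed
(e) allowed
(f) allowed
(g) allowed
(h) allowed
Total allowed: 7 of 8.

7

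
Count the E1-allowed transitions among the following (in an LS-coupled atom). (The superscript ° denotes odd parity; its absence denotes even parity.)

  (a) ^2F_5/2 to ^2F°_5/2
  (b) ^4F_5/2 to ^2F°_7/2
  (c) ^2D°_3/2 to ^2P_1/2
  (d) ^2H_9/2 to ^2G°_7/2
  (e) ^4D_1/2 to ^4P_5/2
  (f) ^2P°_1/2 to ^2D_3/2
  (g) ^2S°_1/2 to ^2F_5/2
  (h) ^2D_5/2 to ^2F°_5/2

(a) allowed
(b) forbidden (ΔS fails)
(c) allowed
(d) allowed
(e) forbidden (parity, ΔJ fail)
(f) allowed
(g) forbidden (ΔL, ΔJ fail)
(h) allowed
Total allowed: 5 of 8.

5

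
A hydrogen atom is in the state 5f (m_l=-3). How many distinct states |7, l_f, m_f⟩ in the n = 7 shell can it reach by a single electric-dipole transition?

4

E1 requires Δl = ±1, so l_f ∈ {2, 4}; with 0 ≤ l_f ≤ n_f−1 = 6, the allowed l_f values are {2, 4}.
For l_f = 2: m_f ∈ {m_i−1, m_i, m_i+1} ∩ [−2, 2] = {-2} → 1 state.
For l_f = 4: m_f ∈ {m_i−1, m_i, m_i+1} ∩ [−4, 4] = {-4, -3, -2} → 3 states.
Total: 4.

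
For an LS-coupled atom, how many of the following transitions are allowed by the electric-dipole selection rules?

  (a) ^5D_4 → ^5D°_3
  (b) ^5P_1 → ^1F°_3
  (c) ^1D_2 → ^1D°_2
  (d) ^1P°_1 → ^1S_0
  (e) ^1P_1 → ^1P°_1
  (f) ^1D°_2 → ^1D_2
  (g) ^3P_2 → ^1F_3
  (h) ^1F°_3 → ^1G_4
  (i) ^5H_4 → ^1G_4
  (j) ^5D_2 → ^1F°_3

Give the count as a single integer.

(a) allowed
(b) forbidden (ΔS, ΔL, ΔJ fail)
(c) allowed
(d) allowed
(e) allowed
(f) allowed
(g) forbidden (parity, ΔS, ΔL fail)
(h) allowed
(i) forbidden (parity, ΔS fail)
(j) forbidden (ΔS fails)
Total allowed: 6 of 10.

6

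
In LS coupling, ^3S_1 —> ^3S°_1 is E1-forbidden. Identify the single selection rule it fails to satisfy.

the L=0 ↔ L=0 exclusion

Parity must change: even → odd — satisfied.
ΔS = 0: S: 1 → 1 — satisfied.
ΔL = 0, ±1 (not L=0↔0): L: 0 → 0, ΔL = +0 — violated.
ΔJ = 0, ±1 (not J=0↔0): J: 1 → 1, ΔJ = +0 — satisfied.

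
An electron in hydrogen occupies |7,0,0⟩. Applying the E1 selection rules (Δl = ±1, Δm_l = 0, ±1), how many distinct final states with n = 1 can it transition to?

E1 requires l_f ∈ {-1, 1}, but neither lies in [0, 0], so no final state is reachable.
Total: 0.

0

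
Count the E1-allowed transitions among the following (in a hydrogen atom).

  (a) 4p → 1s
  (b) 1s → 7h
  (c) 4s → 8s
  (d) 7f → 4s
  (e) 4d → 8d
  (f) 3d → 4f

(a) allowed
(b) forbidden — Δl = +5 (E1 requires Δl = ±1)
(c) forbidden — Δl = +0 (E1 requires Δl = ±1)
(d) forbidden — Δl = -3 (E1 requires Δl = ±1)
(e) forbidden — Δl = +0 (E1 requires Δl = ±1)
(f) allowed
Total allowed: 2 of 6.

2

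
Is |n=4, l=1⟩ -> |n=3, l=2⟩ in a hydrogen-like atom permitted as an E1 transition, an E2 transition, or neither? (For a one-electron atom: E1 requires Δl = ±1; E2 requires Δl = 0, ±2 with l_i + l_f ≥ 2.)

E1

Δl = 2 − 1 = +1; l_i + l_f = 3.
E1 (Δl = ±1): satisfied.
E2 (Δl = 0,±2, l_i+l_f ≥ 2): not satisfied.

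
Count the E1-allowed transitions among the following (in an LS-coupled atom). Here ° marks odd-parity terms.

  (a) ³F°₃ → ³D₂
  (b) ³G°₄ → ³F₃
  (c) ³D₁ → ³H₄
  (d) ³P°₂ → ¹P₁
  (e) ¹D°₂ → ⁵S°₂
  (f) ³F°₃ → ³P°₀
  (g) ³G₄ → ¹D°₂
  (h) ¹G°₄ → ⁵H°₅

(a) allowed
(b) allowed
(c) forbidden (parity, ΔL, ΔJ fail)
(d) forbidden (ΔS fails)
(e) forbidden (parity, ΔS, ΔL fail)
(f) forbidden (parity, ΔL, ΔJ fail)
(g) forbidden (ΔS, ΔL, ΔJ fail)
(h) forbidden (parity, ΔS fail)
Total allowed: 2 of 8.

2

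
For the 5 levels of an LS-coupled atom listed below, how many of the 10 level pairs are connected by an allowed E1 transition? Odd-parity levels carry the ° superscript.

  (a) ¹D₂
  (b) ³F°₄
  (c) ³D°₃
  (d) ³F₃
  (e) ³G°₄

(a)–(b): forbidden (ΔS, ΔJ).
(a)–(c): forbidden (ΔS).
(a)–(d): forbidden (parity, ΔS).
(a)–(e): forbidden (ΔS, ΔL, ΔJ).
(b)–(c): forbidden (parity).
(b)–(d): allowed.
(b)–(e): forbidden (parity).
(c)–(d): allowed.
(c)–(e): forbidden (parity, ΔL).
(d)–(e): allowed.
Allowed pairs: 3 of 10.

3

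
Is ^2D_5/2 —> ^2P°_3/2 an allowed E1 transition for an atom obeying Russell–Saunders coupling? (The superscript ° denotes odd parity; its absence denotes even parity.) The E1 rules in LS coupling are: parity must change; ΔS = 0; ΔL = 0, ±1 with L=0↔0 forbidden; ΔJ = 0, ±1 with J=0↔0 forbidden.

Reading off the term symbols: S 1/2→1/2, L 2→1, J 5/2→3/2, parity even→odd.
Parity must change: even → odd — ✓.
ΔS = 0: S: 1/2 → 1/2 — ✓.
ΔJ = 0, ±1 (not J=0↔0): J: 5/2 → 3/2, ΔJ = -1 — ✓.
ΔL = 0, ±1 (not L=0↔0): L: 2 → 1, ΔL = -1 — ✓.
All four E1 rules are satisfied.

allowed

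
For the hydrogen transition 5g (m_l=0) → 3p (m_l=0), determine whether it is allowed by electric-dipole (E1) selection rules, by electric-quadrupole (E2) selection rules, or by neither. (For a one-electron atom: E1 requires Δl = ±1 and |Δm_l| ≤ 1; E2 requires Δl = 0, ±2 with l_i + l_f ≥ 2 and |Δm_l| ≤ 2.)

neither

Δl = 1 − 4 = -3; l_i + l_f = 5.
Δm_l = +0.
E1 (Δl = ±1, |Δm_l| ≤ 1): not satisfied.
E2 (Δl = 0,±2, l_i+l_f ≥ 2, |Δm_l| ≤ 2): not satisfied.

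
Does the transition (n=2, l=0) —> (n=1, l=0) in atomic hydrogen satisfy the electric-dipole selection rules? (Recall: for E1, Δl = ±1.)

forbidden

Δl = 0 − 0 = +0; the E1 rule Δl = ±1 is fails.
The transition is electric-dipole forbidden.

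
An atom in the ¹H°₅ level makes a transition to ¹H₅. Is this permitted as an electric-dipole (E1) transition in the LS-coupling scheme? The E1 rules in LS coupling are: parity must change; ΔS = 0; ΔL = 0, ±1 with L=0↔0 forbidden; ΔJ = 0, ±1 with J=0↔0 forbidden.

Reading off the term symbols: S 0→0, L 5→5, J 5→5, parity odd→even.
Parity must change: odd → even — passes.
ΔS = 0: S: 0 → 0 — passes.
ΔL = 0, ±1 (not L=0↔0): L: 5 → 5, ΔL = +0 — passes.
ΔJ = 0, ±1 (not J=0↔0): J: 5 → 5, ΔJ = +0 — passes.
All four E1 rules are satisfied.

allowed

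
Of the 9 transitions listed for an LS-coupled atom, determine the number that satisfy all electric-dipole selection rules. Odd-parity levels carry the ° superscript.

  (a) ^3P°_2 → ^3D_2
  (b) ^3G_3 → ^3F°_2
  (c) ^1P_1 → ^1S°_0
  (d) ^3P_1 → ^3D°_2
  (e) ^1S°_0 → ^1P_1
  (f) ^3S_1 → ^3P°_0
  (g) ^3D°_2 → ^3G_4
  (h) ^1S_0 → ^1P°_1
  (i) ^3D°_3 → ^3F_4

8

(a) allowed
(b) allowed
(c) allowed
(d) allowed
(e) allowed
(f) allowed
(g) forbidden (ΔL, ΔJ fail)
(h) allowed
(i) allowed
Total allowed: 8 of 9.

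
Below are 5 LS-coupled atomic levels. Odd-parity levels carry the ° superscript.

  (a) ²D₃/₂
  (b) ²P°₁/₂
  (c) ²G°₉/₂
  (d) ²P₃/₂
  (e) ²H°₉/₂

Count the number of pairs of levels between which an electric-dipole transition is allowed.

2

(a)–(b): allowed.
(a)–(c): forbidden (ΔL, ΔJ).
(a)–(d): forbidden (parity).
(a)–(e): forbidden (ΔL, ΔJ).
(b)–(c): forbidden (parity, ΔL, ΔJ).
(b)–(d): allowed.
(b)–(e): forbidden (parity, ΔL, ΔJ).
(c)–(d): forbidden (ΔL, ΔJ).
(c)–(e): forbidden (parity).
(d)–(e): forbidden (ΔL, ΔJ).
Allowed pairs: 2 of 10.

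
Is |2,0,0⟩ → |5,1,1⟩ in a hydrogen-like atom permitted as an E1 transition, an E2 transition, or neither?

E1

Δl = 1 − 0 = +1; l_i + l_f = 1.
Δm_l = +1.
E1 (Δl = ±1, |Δm_l| ≤ 1): satisfied.
E2 (Δl = 0,±2, l_i+l_f ≥ 2, |Δm_l| ≤ 2): not satisfied.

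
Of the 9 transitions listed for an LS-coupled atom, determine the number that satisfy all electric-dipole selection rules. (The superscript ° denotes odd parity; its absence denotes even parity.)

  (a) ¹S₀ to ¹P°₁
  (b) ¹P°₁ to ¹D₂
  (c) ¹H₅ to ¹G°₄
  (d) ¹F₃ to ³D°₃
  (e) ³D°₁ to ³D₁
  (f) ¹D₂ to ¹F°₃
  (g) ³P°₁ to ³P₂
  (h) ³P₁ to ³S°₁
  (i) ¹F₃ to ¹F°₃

(a) allowed
(b) allowed
(c) allowed
(d) forbidden (ΔS fails)
(e) allowed
(f) allowed
(g) allowed
(h) allowed
(i) allowed
Total allowed: 8 of 9.

8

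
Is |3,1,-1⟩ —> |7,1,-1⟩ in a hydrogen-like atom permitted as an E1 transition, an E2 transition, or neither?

Δl = 1 − 1 = +0; l_i + l_f = 2.
Δm_l = +0.
E1 (Δl = ±1, |Δm_l| ≤ 1): not satisfied.
E2 (Δl = 0,±2, l_i+l_f ≥ 2, |Δm_l| ≤ 2): satisfied.

E2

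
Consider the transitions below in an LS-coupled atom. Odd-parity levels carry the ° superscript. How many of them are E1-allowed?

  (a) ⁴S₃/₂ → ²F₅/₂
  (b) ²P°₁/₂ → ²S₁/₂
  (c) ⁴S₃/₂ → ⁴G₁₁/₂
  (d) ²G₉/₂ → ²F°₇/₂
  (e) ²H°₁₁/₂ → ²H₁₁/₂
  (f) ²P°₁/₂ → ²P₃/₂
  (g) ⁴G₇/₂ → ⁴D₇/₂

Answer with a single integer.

(a) forbidden (parity, ΔS, ΔL fail)
(b) allowed
(c) forbidden (parity, ΔL, ΔJ fail)
(d) allowed
(e) allowed
(f) allowed
(g) forbidden (parity, ΔL fail)
Total allowed: 4 of 7.

4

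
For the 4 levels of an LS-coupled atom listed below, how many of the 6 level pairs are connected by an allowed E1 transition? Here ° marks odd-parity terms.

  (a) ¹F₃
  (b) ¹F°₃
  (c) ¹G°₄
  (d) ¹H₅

3

(a)–(b): allowed.
(a)–(c): allowed.
(a)–(d): forbidden (parity, ΔL, ΔJ).
(b)–(c): forbidden (parity).
(b)–(d): forbidden (ΔL, ΔJ).
(c)–(d): allowed.
Allowed pairs: 3 of 6.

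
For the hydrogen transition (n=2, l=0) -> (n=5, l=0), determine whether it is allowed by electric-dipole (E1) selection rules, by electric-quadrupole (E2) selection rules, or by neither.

Δl = 0 − 0 = +0; l_i + l_f = 0.
E1 (Δl = ±1): not satisfied.
E2 (Δl = 0,±2, l_i+l_f ≥ 2): not satisfied.

neither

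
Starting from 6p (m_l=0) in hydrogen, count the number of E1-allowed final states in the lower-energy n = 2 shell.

1

E1 requires Δl = ±1, so l_f ∈ {0, 2}; with 0 ≤ l_f ≤ n_f−1 = 1, the allowed l_f values are {0}.
For l_f = 0: m_f ∈ {m_i−1, m_i, m_i+1} ∩ [−0, 0] = {0} → 1 state.
Total: 1.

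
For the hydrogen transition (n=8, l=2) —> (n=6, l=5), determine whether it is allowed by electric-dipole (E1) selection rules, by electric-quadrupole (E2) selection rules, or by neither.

Δl = 5 − 2 = +3; l_i + l_f = 7.
E1 (Δl = ±1): not satisfied.
E2 (Δl = 0,±2, l_i+l_f ≥ 2): not satisfied.

neither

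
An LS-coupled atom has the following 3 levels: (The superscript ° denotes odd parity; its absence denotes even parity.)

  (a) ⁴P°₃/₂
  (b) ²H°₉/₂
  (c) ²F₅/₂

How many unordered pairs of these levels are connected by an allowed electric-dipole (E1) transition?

0

(a)–(b): forbidden (parity, ΔS, ΔL, ΔJ).
(a)–(c): forbidden (ΔS, ΔL).
(b)–(c): forbidden (ΔL, ΔJ).
Allowed pairs: 0 of 3.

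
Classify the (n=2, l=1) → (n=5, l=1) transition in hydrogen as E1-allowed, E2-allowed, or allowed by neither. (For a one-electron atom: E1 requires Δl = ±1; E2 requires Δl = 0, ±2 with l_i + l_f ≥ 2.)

Δl = 1 − 1 = +0; l_i + l_f = 2.
E1 (Δl = ±1): not satisfied.
E2 (Δl = 0,±2, l_i+l_f ≥ 2): satisfied.

E2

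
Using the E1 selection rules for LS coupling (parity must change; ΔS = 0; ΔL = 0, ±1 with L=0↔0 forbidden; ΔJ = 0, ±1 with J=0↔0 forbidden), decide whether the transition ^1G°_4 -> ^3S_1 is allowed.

Reading off the term symbols: S 0→1, L 4→0, J 4→1, parity odd→even.
Parity must change: odd → even — satisfied.
ΔL = 0, ±1 (not L=0↔0): L: 4 → 0, ΔL = -4 — violated.
ΔS = 0: S: 0 → 1 — violated.
ΔJ = 0, ±1 (not J=0↔0): J: 4 → 1, ΔJ = -3 — violated.
Rule(s) violated: ΔS, ΔL, ΔJ.

forbidden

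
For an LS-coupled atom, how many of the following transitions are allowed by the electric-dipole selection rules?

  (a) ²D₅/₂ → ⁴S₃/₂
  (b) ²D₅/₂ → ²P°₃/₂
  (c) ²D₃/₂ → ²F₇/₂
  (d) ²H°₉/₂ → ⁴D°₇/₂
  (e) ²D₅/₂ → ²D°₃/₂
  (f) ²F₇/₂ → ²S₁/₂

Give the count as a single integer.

(a) forbidden (parity, ΔS, ΔL fail)
(b) allowed
(c) forbidden (parity, ΔJ fail)
(d) forbidden (parity, ΔS, ΔL fail)
(e) allowed
(f) forbidden (parity, ΔL, ΔJ fail)
Total allowed: 2 of 6.

2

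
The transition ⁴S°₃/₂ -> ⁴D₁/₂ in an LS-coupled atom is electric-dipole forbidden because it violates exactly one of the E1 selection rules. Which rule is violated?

Initial level: S=3/2, L=0, J=3/2, parity odd. Final level: S=3/2, L=2, J=1/2, parity even.
Parity must change: odd → even — satisfied.
ΔS = 0: S: 3/2 → 3/2 — satisfied.
ΔL = 0, ±1 (not L=0↔0): L: 0 → 2, ΔL = +2 — violated.
ΔJ = 0, ±1 (not J=0↔0): J: 3/2 → 1/2, ΔJ = -1 — satisfied.

the ΔL = 0, ±1 rule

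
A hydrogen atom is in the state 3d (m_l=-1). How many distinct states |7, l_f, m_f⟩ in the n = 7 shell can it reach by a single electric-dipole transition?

E1 requires Δl = ±1, so l_f ∈ {1, 3}; with 0 ≤ l_f ≤ n_f−1 = 6, the allowed l_f values are {1, 3}.
For l_f = 1: m_f ∈ {m_i−1, m_i, m_i+1} ∩ [−1, 1] = {-1, 0} → 2 states.
For l_f = 3: m_f ∈ {m_i−1, m_i, m_i+1} ∩ [−3, 3] = {-2, -1, 0} → 3 states.
Total: 5.

5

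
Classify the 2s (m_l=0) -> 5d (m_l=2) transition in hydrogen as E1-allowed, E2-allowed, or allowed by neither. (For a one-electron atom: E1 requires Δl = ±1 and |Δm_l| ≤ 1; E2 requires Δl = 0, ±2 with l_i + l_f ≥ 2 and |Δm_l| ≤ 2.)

E2

Δl = 2 − 0 = +2; l_i + l_f = 2.
Δm_l = +2.
E1 (Δl = ±1, |Δm_l| ≤ 1): not satisfied.
E2 (Δl = 0,±2, l_i+l_f ≥ 2, |Δm_l| ≤ 2): satisfied.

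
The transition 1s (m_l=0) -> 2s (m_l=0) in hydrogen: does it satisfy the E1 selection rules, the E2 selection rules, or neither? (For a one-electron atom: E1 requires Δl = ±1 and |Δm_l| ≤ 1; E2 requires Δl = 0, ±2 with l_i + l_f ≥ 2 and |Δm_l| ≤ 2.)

Δl = 0 − 0 = +0; l_i + l_f = 0.
Δm_l = +0.
E1 (Δl = ±1, |Δm_l| ≤ 1): not satisfied.
E2 (Δl = 0,±2, l_i+l_f ≥ 2, |Δm_l| ≤ 2): not satisfied.

neither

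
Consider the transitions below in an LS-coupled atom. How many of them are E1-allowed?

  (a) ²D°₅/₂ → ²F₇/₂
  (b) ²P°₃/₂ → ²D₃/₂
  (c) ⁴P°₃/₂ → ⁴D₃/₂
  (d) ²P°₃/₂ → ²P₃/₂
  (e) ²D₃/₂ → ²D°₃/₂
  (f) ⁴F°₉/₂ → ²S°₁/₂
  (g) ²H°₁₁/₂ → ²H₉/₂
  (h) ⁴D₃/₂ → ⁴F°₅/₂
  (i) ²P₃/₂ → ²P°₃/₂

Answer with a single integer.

8

(a) allowed
(b) allowed
(c) allowed
(d) allowed
(e) allowed
(f) forbidden (parity, ΔS, ΔL, ΔJ fail)
(g) allowed
(h) allowed
(i) allowed
Total allowed: 8 of 9.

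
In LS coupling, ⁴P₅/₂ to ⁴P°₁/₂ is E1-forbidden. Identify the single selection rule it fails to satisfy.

the ΔJ = 0, ±1 rule

Parity must change: even → odd — satisfied.
ΔL = 0, ±1 (not L=0↔0): L: 1 → 1, ΔL = +0 — satisfied.
ΔS = 0: S: 3/2 → 3/2 — satisfied.
ΔJ = 0, ±1 (not J=0↔0): J: 5/2 → 1/2, ΔJ = -2 — violated.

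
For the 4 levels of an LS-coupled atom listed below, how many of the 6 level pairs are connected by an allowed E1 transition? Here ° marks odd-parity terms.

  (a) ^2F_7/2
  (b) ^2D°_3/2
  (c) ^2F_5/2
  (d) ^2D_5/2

(a)–(b): forbidden (ΔJ).
(a)–(c): forbidden (parity).
(a)–(d): forbidden (parity).
(b)–(c): allowed.
(b)–(d): allowed.
(c)–(d): forbidden (parity).
Allowed pairs: 2 of 6.

2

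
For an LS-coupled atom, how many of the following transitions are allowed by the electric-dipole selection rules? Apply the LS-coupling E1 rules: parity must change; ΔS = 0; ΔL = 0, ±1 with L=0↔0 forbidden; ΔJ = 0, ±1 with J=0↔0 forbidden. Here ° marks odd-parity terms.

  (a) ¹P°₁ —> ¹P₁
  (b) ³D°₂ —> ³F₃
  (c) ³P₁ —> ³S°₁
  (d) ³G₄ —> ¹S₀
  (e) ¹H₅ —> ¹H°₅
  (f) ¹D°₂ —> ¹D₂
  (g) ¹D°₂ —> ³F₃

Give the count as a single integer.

5

(a) allowed
(b) allowed
(c) allowed
(d) forbidden (parity, ΔS, ΔL, ΔJ fail)
(e) allowed
(f) allowed
(g) forbidden (ΔS fails)
Total allowed: 5 of 7.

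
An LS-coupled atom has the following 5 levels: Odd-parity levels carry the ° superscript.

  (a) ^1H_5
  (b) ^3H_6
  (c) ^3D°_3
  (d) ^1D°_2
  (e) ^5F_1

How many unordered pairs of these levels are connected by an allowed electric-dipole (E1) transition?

0

(a)–(b): forbidden (parity, ΔS).
(a)–(c): forbidden (ΔS, ΔL, ΔJ).
(a)–(d): forbidden (ΔL, ΔJ).
(a)–(e): forbidden (parity, ΔS, ΔL, ΔJ).
(b)–(c): forbidden (ΔL, ΔJ).
(b)–(d): forbidden (ΔS, ΔL, ΔJ).
(b)–(e): forbidden (parity, ΔS, ΔL, ΔJ).
(c)–(d): forbidden (parity, ΔS).
(c)–(e): forbidden (ΔS, ΔJ).
(d)–(e): forbidden (ΔS).
Allowed pairs: 0 of 10.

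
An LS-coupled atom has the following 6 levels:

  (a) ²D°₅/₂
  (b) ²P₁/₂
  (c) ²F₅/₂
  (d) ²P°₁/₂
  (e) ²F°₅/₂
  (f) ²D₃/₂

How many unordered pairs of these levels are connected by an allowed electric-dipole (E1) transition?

6

(a)–(b): forbidden (ΔJ).
(a)–(c): allowed.
(a)–(d): forbidden (parity, ΔJ).
(a)–(e): forbidden (parity).
(a)–(f): allowed.
(b)–(c): forbidden (parity, ΔL, ΔJ).
(b)–(d): allowed.
(b)–(e): forbidden (ΔL, ΔJ).
(b)–(f): forbidden (parity).
(c)–(d): forbidden (ΔL, ΔJ).
(c)–(e): allowed.
(c)–(f): forbidden (parity).
(d)–(e): forbidden (parity, ΔL, ΔJ).
(d)–(f): allowed.
(e)–(f): allowed.
Allowed pairs: 6 of 15.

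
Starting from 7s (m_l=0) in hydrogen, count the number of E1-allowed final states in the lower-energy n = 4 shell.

3

E1 requires Δl = ±1, so l_f ∈ {-1, 1}; with 0 ≤ l_f ≤ n_f−1 = 3, the allowed l_f values are {1}.
For l_f = 1: m_f ∈ {m_i−1, m_i, m_i+1} ∩ [−1, 1] = {-1, 0, 1} → 3 states.
Total: 3.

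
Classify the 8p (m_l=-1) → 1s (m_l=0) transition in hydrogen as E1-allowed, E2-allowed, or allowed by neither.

E1

Δl = 0 − 1 = -1; l_i + l_f = 1.
Δm_l = +1.
E1 (Δl = ±1, |Δm_l| ≤ 1): satisfied.
E2 (Δl = 0,±2, l_i+l_f ≥ 2, |Δm_l| ≤ 2): not satisfied.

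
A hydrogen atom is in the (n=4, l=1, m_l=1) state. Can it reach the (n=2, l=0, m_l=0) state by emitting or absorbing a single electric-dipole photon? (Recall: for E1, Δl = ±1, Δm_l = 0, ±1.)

Δl = 0 − 1 = -1; the E1 rule Δl = ±1 is passes.
m_l: 1 → 0 (Δm_l = -1). |Δm_l| ≤ 1 passes.
All E1 selection rules are satisfied.

allowed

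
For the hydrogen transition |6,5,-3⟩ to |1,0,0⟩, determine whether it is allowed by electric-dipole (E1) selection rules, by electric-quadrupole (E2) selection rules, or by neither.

neither

Δl = 0 − 5 = -5; l_i + l_f = 5.
Δm_l = +3.
E1 (Δl = ±1, |Δm_l| ≤ 1): not satisfied.
E2 (Δl = 0,±2, l_i+l_f ≥ 2, |Δm_l| ≤ 2): not satisfied.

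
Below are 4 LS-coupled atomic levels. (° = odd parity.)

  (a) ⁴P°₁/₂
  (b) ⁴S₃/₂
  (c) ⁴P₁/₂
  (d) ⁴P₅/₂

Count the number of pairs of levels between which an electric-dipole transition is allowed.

(a)–(b): allowed.
(a)–(c): allowed.
(a)–(d): forbidden (ΔJ).
(b)–(c): forbidden (parity).
(b)–(d): forbidden (parity).
(c)–(d): forbidden (parity, ΔJ).
Allowed pairs: 2 of 6.

2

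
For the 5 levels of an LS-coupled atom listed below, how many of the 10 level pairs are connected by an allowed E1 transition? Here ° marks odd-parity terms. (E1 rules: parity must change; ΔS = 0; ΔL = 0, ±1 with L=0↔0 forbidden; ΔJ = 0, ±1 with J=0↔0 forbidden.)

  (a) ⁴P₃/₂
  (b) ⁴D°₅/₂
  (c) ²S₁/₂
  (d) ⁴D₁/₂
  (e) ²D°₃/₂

1

(a)–(b): allowed.
(a)–(c): forbidden (parity, ΔS).
(a)–(d): forbidden (parity).
(a)–(e): forbidden (ΔS).
(b)–(c): forbidden (ΔS, ΔL, ΔJ).
(b)–(d): forbidden (ΔJ).
(b)–(e): forbidden (parity, ΔS).
(c)–(d): forbidden (parity, ΔS, ΔL).
(c)–(e): forbidden (ΔL).
(d)–(e): forbidden (ΔS).
Allowed pairs: 1 of 10.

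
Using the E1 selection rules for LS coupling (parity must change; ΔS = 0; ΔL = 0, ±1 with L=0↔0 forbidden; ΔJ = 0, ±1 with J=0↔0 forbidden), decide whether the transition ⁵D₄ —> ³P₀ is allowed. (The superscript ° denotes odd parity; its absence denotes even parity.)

forbidden

ΔJ = 0, ±1 (not J=0↔0): J: 4 → 0, ΔJ = -4 — violated.
Parity must change: even → even — violated.
ΔL = 0, ±1 (not L=0↔0): L: 2 → 1, ΔL = -1 — satisfied.
ΔS = 0: S: 2 → 1 — violated.
Rule(s) violated: parity, ΔS, ΔJ.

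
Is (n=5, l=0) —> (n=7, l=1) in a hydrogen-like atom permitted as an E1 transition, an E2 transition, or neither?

Δl = 1 − 0 = +1; l_i + l_f = 1.
E1 (Δl = ±1): satisfied.
E2 (Δl = 0,±2, l_i+l_f ≥ 2): not satisfied.

E1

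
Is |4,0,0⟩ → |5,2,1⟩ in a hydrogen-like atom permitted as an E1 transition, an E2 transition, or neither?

E2

Δl = 2 − 0 = +2; l_i + l_f = 2.
Δm_l = +1.
E1 (Δl = ±1, |Δm_l| ≤ 1): not satisfied.
E2 (Δl = 0,±2, l_i+l_f ≥ 2, |Δm_l| ≤ 2): satisfied.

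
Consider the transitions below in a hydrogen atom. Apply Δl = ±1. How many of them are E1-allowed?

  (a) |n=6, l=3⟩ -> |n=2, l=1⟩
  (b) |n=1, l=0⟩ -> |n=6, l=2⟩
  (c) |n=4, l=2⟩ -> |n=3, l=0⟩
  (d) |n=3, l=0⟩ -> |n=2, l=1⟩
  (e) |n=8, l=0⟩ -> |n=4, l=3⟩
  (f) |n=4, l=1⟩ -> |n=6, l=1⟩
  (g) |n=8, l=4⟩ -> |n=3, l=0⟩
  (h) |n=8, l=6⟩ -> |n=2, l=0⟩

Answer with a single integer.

(a) forbidden — Δl = -2 (E1 requires Δl = ±1)
(b) forbidden — Δl = +2 (E1 requires Δl = ±1)
(c) forbidden — Δl = -2 (E1 requires Δl = ±1)
(d) allowed
(e) forbidden — Δl = +3 (E1 requires Δl = ±1)
(f) forbidden — Δl = +0 (E1 requires Δl = ±1)
(g) forbidden — Δl = -4 (E1 requires Δl = ±1)
(h) forbidden — Δl = -6 (E1 requires Δl = ±1)
Total allowed: 1 of 8.

1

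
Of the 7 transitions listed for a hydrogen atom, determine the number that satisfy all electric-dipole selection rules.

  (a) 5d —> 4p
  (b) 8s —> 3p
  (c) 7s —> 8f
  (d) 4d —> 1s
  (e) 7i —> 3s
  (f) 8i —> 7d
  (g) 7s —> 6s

2

(a) allowed
(b) allowed
(c) forbidden — Δl = +3 (E1 requires Δl = ±1)
(d) forbidden — Δl = -2 (E1 requires Δl = ±1)
(e) forbidden — Δl = -6 (E1 requires Δl = ±1)
(f) forbidden — Δl = -4 (E1 requires Δl = ±1)
(g) forbidden — Δl = +0 (E1 requires Δl = ±1)
Total allowed: 2 of 7.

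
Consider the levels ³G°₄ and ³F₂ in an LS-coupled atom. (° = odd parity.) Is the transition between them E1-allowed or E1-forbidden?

forbidden

Initial level: S=1, L=4, J=4, parity odd. Final level: S=1, L=3, J=2, parity even.
Parity must change: odd → even — ok.
ΔS = 0: S: 1 → 1 — ok.
ΔL = 0, ±1 (not L=0↔0): L: 4 → 3, ΔL = -1 — ok.
ΔJ = 0, ±1 (not J=0↔0): J: 4 → 2, ΔJ = -2 — fails.
Rule(s) violated: ΔJ.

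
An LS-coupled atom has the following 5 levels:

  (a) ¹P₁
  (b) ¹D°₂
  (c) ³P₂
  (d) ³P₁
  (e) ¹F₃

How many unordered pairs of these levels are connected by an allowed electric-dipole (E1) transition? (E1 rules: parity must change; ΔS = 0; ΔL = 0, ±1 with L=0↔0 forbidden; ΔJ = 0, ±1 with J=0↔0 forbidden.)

2

(a)–(b): allowed.
(a)–(c): forbidden (parity, ΔS).
(a)–(d): forbidden (parity, ΔS).
(a)–(e): forbidden (parity, ΔL, ΔJ).
(b)–(c): forbidden (ΔS).
(b)–(d): forbidden (ΔS).
(b)–(e): allowed.
(c)–(d): forbidden (parity).
(c)–(e): forbidden (parity, ΔS, ΔL).
(d)–(e): forbidden (parity, ΔS, ΔL, ΔJ).
Allowed pairs: 2 of 10.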